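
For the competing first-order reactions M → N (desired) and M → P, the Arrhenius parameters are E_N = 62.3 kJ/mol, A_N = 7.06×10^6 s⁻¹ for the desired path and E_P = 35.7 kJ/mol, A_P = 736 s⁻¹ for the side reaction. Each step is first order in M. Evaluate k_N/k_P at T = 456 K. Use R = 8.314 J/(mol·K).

8.61

k_N/k_P = (A_N/A_P)·exp[−(E_N−E_P)/(RT)] = (A_N/A_P)·exp[(E_P−E_N)/(RT)].
(E_P−E_N)/(RT) = (35.7−62.3)×10³/(8.314×456) = -26600/3791 = -7.016.
k_N/k_P = (7.06×10^6/736)·exp(-7.016) = 9592 × 8.972×10^-4 = 8.61.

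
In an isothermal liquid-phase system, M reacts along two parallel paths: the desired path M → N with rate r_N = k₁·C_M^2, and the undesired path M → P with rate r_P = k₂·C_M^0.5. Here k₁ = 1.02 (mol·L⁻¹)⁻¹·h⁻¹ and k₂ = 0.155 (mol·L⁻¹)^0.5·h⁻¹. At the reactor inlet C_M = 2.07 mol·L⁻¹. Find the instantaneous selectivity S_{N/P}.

19.6

S_{N/P} = r_N/r_P = (k₁·C_M^2)/(k₂·C_M^0.5) = (k₁/k₂)·C_M^1.5.
= (1.02×2.070^2) / (0.155×2.070^0.5) = 4.371/0.2230 = 19.6.
Since the desired path is higher order in M, keeping C_M high (PFR or concentrated feed) favours N.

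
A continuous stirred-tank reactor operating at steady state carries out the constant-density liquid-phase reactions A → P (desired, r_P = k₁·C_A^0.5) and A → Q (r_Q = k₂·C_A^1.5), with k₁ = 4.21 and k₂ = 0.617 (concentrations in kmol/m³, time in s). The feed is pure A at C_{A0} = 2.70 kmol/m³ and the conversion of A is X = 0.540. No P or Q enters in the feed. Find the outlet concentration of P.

1.23 kmol/m³

Exit C_A = C_{A0}(1−X) = 2.70×0.460 = 1.242 kmol/m³.
Rates in a CSTR are evaluated at the outlet concentration: r_P = 4.21×1.242^0.5 = 4.692, r_Q = 0.617×1.242^1.5 = 0.8540.
Fraction of consumed A going to P: r_P/(r_P+r_Q) = 0.8460.
C_P = 0.8460·C_{A0}·X = 0.8460×2.70×0.540 = 1.23 kmol/m³.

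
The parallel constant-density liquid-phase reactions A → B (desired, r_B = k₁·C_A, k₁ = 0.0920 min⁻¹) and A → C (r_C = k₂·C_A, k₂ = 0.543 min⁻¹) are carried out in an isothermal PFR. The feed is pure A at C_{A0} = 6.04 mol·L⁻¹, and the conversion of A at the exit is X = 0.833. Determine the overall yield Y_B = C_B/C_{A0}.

C_A = C_{A0}(1−X) = 1.009 mol·L⁻¹.
Both paths are first order in A, so the instantaneous fraction to B is constant: dC_B/d(−C_A) = k₁/(k₁+k₂) = 0.1449.
C_B = 0.1449·(C_{A0}−C_A) = 0.1449×5.031 = 0.729 mol·L⁻¹.
Y_B = C_B/C_{A0} = 0.7289/6.04 = 0.121.

0.121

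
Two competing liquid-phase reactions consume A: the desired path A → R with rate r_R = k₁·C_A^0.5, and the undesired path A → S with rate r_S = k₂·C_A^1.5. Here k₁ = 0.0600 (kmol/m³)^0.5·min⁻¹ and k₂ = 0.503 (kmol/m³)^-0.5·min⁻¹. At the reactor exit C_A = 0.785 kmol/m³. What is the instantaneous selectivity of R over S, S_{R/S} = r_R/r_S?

0.152

S_{R/S} = r_R/r_S = (k₁·C_A^0.5)/(k₂·C_A^1.5) = (k₁/k₂)·C_A⁻¹.
= (0.0600×0.7850^0.5) / (0.503×0.7850^1.5) = 0.05316/0.3498 = 0.152.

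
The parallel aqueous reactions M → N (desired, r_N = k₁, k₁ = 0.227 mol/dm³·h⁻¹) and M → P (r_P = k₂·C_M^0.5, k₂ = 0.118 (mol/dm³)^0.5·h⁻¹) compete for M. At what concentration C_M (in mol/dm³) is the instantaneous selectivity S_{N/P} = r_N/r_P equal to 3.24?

S_{N/P} = (k₁/k₂)·C_M^-0.5 ⇒ C_M = (S·k₂/k₁)^(-2).
= (3.24×0.118/0.227)^(-2) = (1.684)^(-2) = 0.353 mol/dm³.

0.353 mol/dm³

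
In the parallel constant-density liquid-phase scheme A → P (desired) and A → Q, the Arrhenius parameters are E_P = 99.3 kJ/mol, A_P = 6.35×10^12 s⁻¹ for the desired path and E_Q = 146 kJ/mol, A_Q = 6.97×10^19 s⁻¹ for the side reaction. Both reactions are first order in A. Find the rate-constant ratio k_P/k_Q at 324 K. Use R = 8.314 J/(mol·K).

3.08

Since both paths have the same order in A, the concentration cancels and S_{P/Q} = k_P/k_Q = (A_P/A_Q)·exp[(E_Q−E_P)/(RT)].
(E_Q−E_P)/(RT) = (146−99.3)×10³/(8.314×324) = 46700/2694 = 17.34.
k_P/k_Q = (6.35×10^12/6.97×10^19)·exp(17.34) = 9.110×10^-8 × 3.382×10^7 = 3.08.
Since E_P < E_Q, lowering the temperature improves selectivity toward P.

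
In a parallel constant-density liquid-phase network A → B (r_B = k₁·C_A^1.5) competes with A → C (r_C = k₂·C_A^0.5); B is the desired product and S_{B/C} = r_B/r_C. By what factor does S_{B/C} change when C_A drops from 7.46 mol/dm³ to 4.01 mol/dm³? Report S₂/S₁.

0.538

S_{B/C} = (k₁/k₂)·C_A, so S₂/S₁ = (C_{A,2}/C_{A,1}).
= 4.01/7.46 = 0.538.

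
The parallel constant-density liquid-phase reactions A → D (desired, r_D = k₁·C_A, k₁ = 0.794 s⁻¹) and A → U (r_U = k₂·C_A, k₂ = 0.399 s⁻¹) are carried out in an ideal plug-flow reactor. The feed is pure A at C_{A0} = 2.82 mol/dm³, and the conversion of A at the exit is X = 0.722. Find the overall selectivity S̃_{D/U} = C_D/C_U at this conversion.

C_A = C_{A0}(1−X) = 0.7840 mol/dm³.
Both paths are first order in A, so the instantaneous fraction to D is constant: dC_D/d(−C_A) = k₁/(k₁+k₂) = 0.6655.
C_D = 0.6655·(C_{A0}−C_A) = 0.6655×2.036 = 1.36 mol/dm³.
C_U = (C_{A0}−C_A)−C_D = 0.6810 mol/dm³; S̃_{D/U} = 1.355/0.6810 = 1.99.

1.99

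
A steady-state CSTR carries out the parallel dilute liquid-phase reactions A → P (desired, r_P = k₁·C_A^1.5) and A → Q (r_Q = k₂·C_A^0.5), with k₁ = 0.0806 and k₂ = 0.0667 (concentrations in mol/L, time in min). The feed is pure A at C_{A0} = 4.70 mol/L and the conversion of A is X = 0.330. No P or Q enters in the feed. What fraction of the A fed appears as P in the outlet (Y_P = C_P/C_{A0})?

0.261

Exit C_A = C_{A0}(1−X) = 4.70×0.670 = 3.149 mol/L.
Rates in a CSTR are evaluated at the outlet concentration: r_P = 0.0806×3.149^1.5 = 0.4504, r_Q = 0.0667×3.149^0.5 = 0.1184.
Fraction of consumed A going to P: r_P/(r_P+r_Q) = 0.7919.
C_P = 0.7919·C_{A0}·X = 0.7919×4.70×0.330 = 1.23 mol/L; Y_P = C_P/C_{A0} = 0.261.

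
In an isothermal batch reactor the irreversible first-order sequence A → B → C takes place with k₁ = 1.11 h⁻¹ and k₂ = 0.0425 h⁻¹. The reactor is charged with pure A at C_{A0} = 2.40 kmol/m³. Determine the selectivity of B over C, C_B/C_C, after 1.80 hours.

19.5

For first-order series with pure A initially, C_B(t) = k₁C_{A0}/(k₂−k₁)·(e^(−k₁t) − e^(−k₂t)).
e^(−k₁t) = e^(−1.11×1.80) = e^(−1.998) = 0.1356; e^(−k₂t) = e^(−0.07650) = 0.9264.
C_B = 1.11×2.40/(0.0425−1.11) × (0.1356−0.9264) = (-2.496)×(-0.7907) = 1.973 kmol/m³.
C_A = C_{A0}e^(−k₁t) = 0.3255 kmol/m³, so C_C = C_{A0}−C_A−C_B = 0.1012 kmol/m³; C_B/C_C = 19.5.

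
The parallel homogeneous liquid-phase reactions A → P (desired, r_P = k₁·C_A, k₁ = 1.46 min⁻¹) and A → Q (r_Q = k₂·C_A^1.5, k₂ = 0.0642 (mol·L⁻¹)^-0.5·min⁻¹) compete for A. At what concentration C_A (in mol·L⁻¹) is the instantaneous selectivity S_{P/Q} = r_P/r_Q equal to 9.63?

S_{P/Q} = (k₁/k₂)·C_A^-0.5 ⇒ C_A = (S·k₂/k₁)^(-2).
= (9.63×0.0642/1.46)^(-2) = (0.4235)^(-2) = 5.58 mol·L⁻¹.

5.58 mol·L⁻¹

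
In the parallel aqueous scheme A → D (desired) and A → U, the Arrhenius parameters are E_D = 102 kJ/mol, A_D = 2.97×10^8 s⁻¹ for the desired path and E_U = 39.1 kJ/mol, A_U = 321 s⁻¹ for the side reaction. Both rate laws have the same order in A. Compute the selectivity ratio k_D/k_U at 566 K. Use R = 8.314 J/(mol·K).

1.45

Since both paths have the same order in A, the concentration cancels and S_{D/U} = k_D/k_U = (A_D/A_U)·exp[(E_U−E_D)/(RT)].
(E_U−E_D)/(RT) = (39.1−102)×10³/(8.314×566) = -62900/4706 = -13.37.
k_D/k_U = (2.97×10^8/321)·exp(-13.37) = 9.252×10^5 × 1.566×10^-6 = 1.45.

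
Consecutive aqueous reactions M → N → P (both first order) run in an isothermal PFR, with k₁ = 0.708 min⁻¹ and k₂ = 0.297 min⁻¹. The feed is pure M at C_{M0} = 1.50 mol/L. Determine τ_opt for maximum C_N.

2.11 min

Setting dC_N/dτ = 0 gives τ_opt = ln(k₂/k₁)/(k₂−k₁).
= ln(0.297/0.708)/(0.297−0.708) = ln(0.4195)/-0.4110 = -0.8687/-0.4110 = 2.11 min.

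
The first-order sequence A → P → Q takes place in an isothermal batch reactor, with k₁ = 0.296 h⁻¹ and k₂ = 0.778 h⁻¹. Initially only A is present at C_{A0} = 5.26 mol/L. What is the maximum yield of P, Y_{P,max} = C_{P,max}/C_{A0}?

For a first-order series the maximum intermediate yield is C_{P,max}/C_{A0} = (k₁/k₂)^[k₂/(k₂−k₁)].
= (0.296/0.778)^(0.778/(0.778−0.296)) = (0.3805)^(1.614) = 0.2102.

0.210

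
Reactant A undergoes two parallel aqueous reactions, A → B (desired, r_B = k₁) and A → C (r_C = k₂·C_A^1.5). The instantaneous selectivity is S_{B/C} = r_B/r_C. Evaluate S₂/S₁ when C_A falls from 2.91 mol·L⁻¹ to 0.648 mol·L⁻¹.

9.52

S_{B/C} = (k₁/k₂)·C_A^-1.5, so S₂/S₁ = (C_{A,2}/C_{A,1})^-1.5.
= (0.648/2.91)^(-1.5) = (0.2227)^(-1.5) = 9.52.
Selectivity toward B rises as C_A falls — low-concentration operation is favoured.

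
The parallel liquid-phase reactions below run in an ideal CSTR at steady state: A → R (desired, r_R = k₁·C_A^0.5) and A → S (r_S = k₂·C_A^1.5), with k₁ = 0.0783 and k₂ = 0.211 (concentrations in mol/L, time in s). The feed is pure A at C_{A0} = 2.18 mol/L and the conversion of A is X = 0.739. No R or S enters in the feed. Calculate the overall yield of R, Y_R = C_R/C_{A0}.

Exit C_A = C_{A0}(1−X) = 2.18×0.261 = 0.5690 mol/L.
Rates in a CSTR are evaluated at the outlet concentration: r_R = 0.0783×0.5690^0.5 = 0.05906, r_S = 0.211×0.5690^1.5 = 0.09056.
Fraction of consumed A going to R: r_R/(r_R+r_S) = 0.3947.
C_R = 0.3947·C_{A0}·X = 0.3947×2.18×0.739 = 0.636 mol/L; Y_R = C_R/C_{A0} = 0.292.

0.292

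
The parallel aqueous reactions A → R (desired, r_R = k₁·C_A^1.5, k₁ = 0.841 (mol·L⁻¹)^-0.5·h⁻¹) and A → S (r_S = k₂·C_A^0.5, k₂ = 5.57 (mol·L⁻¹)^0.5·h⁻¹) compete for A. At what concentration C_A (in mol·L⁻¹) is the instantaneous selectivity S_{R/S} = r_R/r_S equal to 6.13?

40.6 mol·L⁻¹

S_{R/S} = (k₁/k₂)·C_A ⇒ C_A = S·k₂/k₁.
= 6.13×5.57/0.841 = 40.6 mol·L⁻¹.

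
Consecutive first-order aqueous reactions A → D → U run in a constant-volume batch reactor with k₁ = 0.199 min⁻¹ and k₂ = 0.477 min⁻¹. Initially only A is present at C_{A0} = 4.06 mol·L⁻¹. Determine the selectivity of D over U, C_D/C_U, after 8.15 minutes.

0.188

For first-order series with pure A initially, C_D(t) = k₁C_{A0}/(k₂−k₁)·(e^(−k₁t) − e^(−k₂t)).
e^(−k₁t) = e^(−0.199×8.15) = e^(−1.622) = 0.1975; e^(−k₂t) = e^(−3.888) = 0.02050.
C_D = 0.199×4.06/(0.477−0.199) × (0.1975−0.02050) = 2.906×0.1770 = 0.5145 mol·L⁻¹.
C_A = C_{A0}e^(−k₁t) = 0.8020 mol·L⁻¹, so C_U = C_{A0}−C_A−C_D = 2.743 mol·L⁻¹; C_D/C_U = 0.188.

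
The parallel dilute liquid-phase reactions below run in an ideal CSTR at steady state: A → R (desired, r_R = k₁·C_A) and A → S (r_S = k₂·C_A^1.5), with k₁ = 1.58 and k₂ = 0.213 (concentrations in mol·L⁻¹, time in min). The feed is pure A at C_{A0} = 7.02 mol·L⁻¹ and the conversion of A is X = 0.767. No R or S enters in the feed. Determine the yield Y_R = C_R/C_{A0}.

0.654

Exit C_A = C_{A0}(1−X) = 7.02×0.233 = 1.636 mol·L⁻¹.
In a CSTR the entire volume is at exit conditions, so r_R = 1.58×1.636 = 2.584 and r_S = 0.213×1.636^1.5 = 0.4456.
Fraction of consumed A going to R: r_R/(r_R+r_S) = 0.8529.
C_R = 0.8529·C_{A0}·X = 0.8529×7.02×0.767 = 4.59 mol·L⁻¹; Y_R = C_R/C_{A0} = 0.654.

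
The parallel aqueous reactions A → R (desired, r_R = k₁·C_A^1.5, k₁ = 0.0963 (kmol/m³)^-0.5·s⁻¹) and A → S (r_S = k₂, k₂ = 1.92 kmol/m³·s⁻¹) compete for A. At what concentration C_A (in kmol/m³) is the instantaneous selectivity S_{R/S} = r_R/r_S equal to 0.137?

S_{R/S} = (k₁/k₂)·C_A^1.5 ⇒ C_A = (S·k₂/k₁)^(1/1.5).
= (0.137×1.92/0.0963)^(0.6667) = (2.731)^(0.6667) = 1.95 kmol/m³.

1.95 kmol/m³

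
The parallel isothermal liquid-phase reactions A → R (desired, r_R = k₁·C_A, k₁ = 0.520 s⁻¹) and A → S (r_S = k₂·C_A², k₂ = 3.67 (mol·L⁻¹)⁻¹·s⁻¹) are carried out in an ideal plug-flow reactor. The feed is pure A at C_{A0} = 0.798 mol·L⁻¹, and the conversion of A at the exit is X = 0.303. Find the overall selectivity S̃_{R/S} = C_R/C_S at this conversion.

0.211

C_A = C_{A0}(1−X) = 0.5562 mol·L⁻¹.
Along a PFR/batch, dC_R/dC_A = −r_R/(r_R+r_S) = −k₁/(k₁+k₂·C_A).
Integrating from C_{A0} to C_A: C_R = (0.520/3.67)·ln[(0.520+3.67·0.798)/(0.520+3.67·0.556)] = 0.1417·ln(3.449/2.561) = 0.04215 mol·L⁻¹.
C_S = (C_{A0}−C_A)−C_R = 0.1996 mol·L⁻¹; S̃_{R/S} = 0.04215/0.1996 = 0.211.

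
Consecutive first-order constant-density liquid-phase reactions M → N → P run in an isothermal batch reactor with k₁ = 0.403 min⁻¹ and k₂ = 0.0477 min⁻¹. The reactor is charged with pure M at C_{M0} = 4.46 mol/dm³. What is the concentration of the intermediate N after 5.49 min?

Solving the coupled first-order balances gives C_N(t) = [k₁/(k₂−k₁)]·C_{M0}·(e^(−k₁t) − e^(−k₂t)).
e^(−k₁t) = e^(−0.403×5.49) = e^(−2.212) = 0.1094; e^(−k₂t) = e^(−0.2619) = 0.7696.
C_N = 0.403×4.46/(0.0477−0.403) × (0.1094−0.7696) = (-5.059)×(-0.6602) = 3.340 mol/dm³.

3.34 mol/dm³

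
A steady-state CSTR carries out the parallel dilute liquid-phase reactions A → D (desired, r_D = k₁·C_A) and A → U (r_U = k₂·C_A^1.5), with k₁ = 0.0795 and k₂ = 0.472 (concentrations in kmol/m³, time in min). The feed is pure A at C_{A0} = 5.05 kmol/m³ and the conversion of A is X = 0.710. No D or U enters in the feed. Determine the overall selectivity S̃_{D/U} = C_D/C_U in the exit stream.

0.139

Exit C_A = C_{A0}(1−X) = 5.05×0.290 = 1.465 kmol/m³.
A CSTR operates uniformly at the exit composition, giving r_D = 0.1164 and r_U = 0.8365 (each k·C_A^n at C_A = 1.465).
Overall selectivity = C_D/C_U = r_Dτ/(r_Uτ) = r_D/r_U = 0.139.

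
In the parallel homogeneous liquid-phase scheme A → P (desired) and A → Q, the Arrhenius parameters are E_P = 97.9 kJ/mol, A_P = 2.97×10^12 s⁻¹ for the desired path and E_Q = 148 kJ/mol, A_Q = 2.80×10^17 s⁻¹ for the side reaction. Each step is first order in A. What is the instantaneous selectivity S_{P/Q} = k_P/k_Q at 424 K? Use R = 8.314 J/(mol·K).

15.8

With equal orders, S_{P/Q} = k_P/k_Q = (A_P/A_Q)·exp[(E_Q−E_P)/(RT)].
(E_Q−E_P)/(RT) = (148−97.9)×10³/(8.314×424) = 50100/3525 = 14.21.
k_P/k_Q = (2.97×10^12/2.80×10^17)·exp(14.21) = 1.061×10^-5 × 1.487×10^6 = 15.8.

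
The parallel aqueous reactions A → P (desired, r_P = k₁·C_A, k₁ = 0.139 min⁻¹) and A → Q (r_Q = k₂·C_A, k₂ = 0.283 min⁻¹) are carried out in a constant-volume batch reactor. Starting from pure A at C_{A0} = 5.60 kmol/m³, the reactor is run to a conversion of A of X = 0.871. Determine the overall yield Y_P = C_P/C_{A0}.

C_A = C_{A0}(1−X) = 0.7224 kmol/m³.
Both paths are first order in A, so the instantaneous fraction to P is constant: dC_P/d(−C_A) = k₁/(k₁+k₂) = 0.3294.
C_P = 0.3294·(C_{A0}−C_A) = 0.3294×4.878 = 1.61 kmol/m³.
Y_P = C_P/C_{A0} = 1.607/5.60 = 0.287.

0.287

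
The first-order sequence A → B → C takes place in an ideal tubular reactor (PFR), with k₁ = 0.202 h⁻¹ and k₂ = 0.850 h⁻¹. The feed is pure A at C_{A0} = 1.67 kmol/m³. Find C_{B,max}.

For a first-order series the maximum intermediate yield is C_{B,max}/C_{A0} = (k₁/k₂)^[k₂/(k₂−k₁)].
= (0.202/0.850)^(0.850/(0.850−0.202)) = (0.2376)^(1.312) = 0.1518.
C_{B,max} = 0.1518×1.67 = 0.254 kmol/m³.

0.254 kmol/m³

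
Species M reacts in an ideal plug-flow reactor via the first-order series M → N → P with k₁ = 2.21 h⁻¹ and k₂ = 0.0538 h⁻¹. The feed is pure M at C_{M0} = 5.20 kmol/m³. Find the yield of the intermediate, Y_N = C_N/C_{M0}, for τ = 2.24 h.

0.901

Solving the coupled first-order balances gives C_N(τ) = [k₁/(k₂−k₁)]·C_{M0}·(e^(−k₁τ) − e^(−k₂τ)).
e^(−k₁τ) = e^(−2.21×2.24) = e^(−4.950) = 0.007081; e^(−k₂τ) = e^(−0.1205) = 0.8865.
C_N = 2.21×5.20/(0.0538−2.21) × (0.007081−0.8865) = (-5.330)×(-0.8794) = 4.687 kmol/m³.
Y_N = C_N/C_{M0} = 4.687/5.20 = 0.901.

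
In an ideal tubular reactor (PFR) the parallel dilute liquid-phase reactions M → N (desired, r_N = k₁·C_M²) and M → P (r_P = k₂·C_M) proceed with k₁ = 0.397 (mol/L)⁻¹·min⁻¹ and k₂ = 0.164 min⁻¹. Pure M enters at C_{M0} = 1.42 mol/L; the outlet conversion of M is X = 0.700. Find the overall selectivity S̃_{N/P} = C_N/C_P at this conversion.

2.08

C_M = C_{M0}(1−X) = 0.4260 mol/L.
Along a PFR/batch, dC_P/dC_M = −r_P/(r_N+r_P) = −k₂/(k₂+k₁·C_M).
Integrating from C_{M0} to C_M: C_P = (0.164/0.397)·ln[(0.164+0.397·1.42)/(0.164+0.397·0.426)] = 0.4131·ln(0.7277/0.3331) = 0.3228 mol/L.
Then C_N = (C_{M0}−C_M) − C_P = 0.9940 − 0.3228 = 0.6712 mol/L.
S̃_{N/P} = C_N/C_P = 0.6712/0.3228 = 2.08.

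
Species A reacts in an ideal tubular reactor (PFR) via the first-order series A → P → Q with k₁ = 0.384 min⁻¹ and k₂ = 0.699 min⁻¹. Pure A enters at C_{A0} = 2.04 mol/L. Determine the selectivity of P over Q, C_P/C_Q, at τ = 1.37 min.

Solving the coupled first-order balances gives C_P(τ) = [k₁/(k₂−k₁)]·C_{A0}·(e^(−k₁τ) − e^(−k₂τ)).
e^(−k₁τ) = e^(−0.384×1.37) = e^(−0.5261) = 0.5909; e^(−k₂τ) = e^(−0.9576) = 0.3838.
C_P = 0.384×2.04/(0.699−0.384) × (0.5909−0.3838) = 2.487×0.2071 = 0.5151 mol/L.
C_A = C_{A0}e^(−k₁τ) = 1.205 mol/L, so C_Q = C_{A0}−C_A−C_P = 0.3195 mol/L; C_P/C_Q = 1.61.

1.61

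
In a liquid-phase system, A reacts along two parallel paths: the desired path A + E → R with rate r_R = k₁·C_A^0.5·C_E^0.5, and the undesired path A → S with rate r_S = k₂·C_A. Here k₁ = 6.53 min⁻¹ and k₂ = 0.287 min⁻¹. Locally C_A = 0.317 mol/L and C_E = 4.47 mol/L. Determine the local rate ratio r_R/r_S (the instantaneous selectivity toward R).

85.4

S_{R/S} = r_R/r_S = (k₁·C_A^0.5·C_E^0.5)/(k₂·C_A) = (k₁/k₂)·C_A^-0.5·C_E^0.5.
= (6.53×0.3170^0.5×4.470^0.5) / (0.287×0.3170) = 7.773/0.09098 = 85.4.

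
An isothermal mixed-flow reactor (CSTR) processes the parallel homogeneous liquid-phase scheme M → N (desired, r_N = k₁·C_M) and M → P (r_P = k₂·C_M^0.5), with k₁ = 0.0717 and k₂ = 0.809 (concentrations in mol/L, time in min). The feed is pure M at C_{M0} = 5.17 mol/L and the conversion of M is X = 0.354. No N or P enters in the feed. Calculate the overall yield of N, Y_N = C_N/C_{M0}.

Exit C_M = C_{M0}(1−X) = 5.17×0.646 = 3.340 mol/L.
In a CSTR the entire volume is at exit conditions, so r_N = 0.0717×3.340 = 0.2395 and r_P = 0.809×3.340^0.5 = 1.478.
Fraction of consumed M going to N: r_N/(r_N+r_P) = 0.1394.
C_N = 0.1394·C_{M0}·X = 0.1394×5.17×0.354 = 0.255 mol/L; Y_N = C_N/C_{M0} = 0.0493.

0.0493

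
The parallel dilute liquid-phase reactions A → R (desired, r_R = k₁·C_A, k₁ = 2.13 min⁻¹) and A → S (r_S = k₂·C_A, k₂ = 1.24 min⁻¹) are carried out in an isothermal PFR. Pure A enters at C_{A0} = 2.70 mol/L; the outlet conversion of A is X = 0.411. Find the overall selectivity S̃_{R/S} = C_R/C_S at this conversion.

1.72

C_A = C_{A0}(1−X) = 1.590 mol/L.
Both paths are first order in A, so the instantaneous fraction to R is constant: dC_R/d(−C_A) = k₁/(k₁+k₂) = 0.6320.
C_R = 0.6320·(C_{A0}−C_A) = 0.6320×1.110 = 0.701 mol/L.
C_S = (C_{A0}−C_A)−C_R = 0.4083 mol/L; S̃_{R/S} = 0.7014/0.4083 = 1.72.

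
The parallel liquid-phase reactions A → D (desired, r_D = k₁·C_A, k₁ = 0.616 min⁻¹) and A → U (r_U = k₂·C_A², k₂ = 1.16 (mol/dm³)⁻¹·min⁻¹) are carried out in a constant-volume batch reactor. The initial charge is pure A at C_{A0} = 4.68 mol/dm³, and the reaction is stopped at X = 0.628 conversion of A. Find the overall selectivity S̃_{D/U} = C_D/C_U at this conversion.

0.176

C_A = C_{A0}(1−X) = 1.741 mol/dm³.
Along a PFR/batch, dC_D/dC_A = −r_D/(r_D+r_U) = −k₁/(k₁+k₂·C_A).
Integrating from C_{A0} to C_A: C_D = (0.616/1.16)·ln[(0.616+1.16·4.68)/(0.616+1.16·1.74)] = 0.5310·ln(6.045/2.636) = 0.4408 mol/dm³.
C_U = (C_{A0}−C_A)−C_D = 2.498 mol/dm³; S̃_{D/U} = 0.4408/2.498 = 0.176.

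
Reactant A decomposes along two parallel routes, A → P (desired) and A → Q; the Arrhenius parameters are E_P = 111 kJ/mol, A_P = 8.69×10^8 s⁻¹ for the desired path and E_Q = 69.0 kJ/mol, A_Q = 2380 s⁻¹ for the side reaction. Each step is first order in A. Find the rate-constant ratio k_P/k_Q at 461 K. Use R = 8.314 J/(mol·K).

6.36

k_P/k_Q = (A_P/A_Q)·exp[−(E_P−E_Q)/(RT)] = (A_P/A_Q)·exp[(E_Q−E_P)/(RT)].
(E_Q−E_P)/(RT) = (69.0−111)×10³/(8.314×461) = -42000/3833 = -10.96.
k_P/k_Q = (8.69×10^8/2380)·exp(-10.96) = 3.651×10^5 × 1.742×10^-5 = 6.36.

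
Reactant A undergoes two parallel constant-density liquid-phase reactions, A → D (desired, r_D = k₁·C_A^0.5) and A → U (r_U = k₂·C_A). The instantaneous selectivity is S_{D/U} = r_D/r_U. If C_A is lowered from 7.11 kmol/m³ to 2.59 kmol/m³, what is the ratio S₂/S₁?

S_{D/U} = (k₁/k₂)·C_A^-0.5, so S₂/S₁ = (C_{A,2}/C_{A,1})^-0.5.
= (2.59/7.11)^(-0.5) = (0.3643)^(-0.5) = 1.66.

1.66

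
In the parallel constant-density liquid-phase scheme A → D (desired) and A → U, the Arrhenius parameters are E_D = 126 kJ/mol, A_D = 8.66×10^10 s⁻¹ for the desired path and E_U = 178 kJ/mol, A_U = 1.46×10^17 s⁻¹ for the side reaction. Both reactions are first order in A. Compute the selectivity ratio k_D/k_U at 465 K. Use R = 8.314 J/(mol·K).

Since both paths have the same order in A, the concentration cancels and S_{D/U} = k_D/k_U = (A_D/A_U)·exp[(E_U−E_D)/(RT)].
(E_U−E_D)/(RT) = (178−126)×10³/(8.314×465) = 52000/3866 = 13.45.
k_D/k_U = (8.66×10^10/1.46×10^17)·exp(13.45) = 5.932×10^-7 × 6.942×10^5 = 0.412.
Since E_D < E_U, lowering the temperature improves selectivity toward D.

0.412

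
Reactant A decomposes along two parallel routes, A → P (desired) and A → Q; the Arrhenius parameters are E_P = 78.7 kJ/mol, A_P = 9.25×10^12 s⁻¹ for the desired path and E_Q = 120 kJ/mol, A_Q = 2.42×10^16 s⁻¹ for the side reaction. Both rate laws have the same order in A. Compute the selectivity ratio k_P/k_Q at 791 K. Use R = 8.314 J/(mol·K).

With equal orders, S_{P/Q} = k_P/k_Q = (A_P/A_Q)·exp[(E_Q−E_P)/(RT)].
(E_Q−E_P)/(RT) = (120−78.7)×10³/(8.314×791) = 41300/6576 = 6.280.
k_P/k_Q = (9.25×10^12/2.42×10^16)·exp(6.280) = 3.822×10^-4 × 533.8 = 0.204.
Since E_P < E_Q, lowering the temperature improves selectivity toward P.

0.204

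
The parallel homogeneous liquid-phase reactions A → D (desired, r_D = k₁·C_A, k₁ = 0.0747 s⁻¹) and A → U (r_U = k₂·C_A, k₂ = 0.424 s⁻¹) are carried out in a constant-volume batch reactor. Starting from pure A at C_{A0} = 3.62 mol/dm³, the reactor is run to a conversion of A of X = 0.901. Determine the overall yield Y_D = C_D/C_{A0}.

0.135

C_A = C_{A0}(1−X) = 0.3584 mol/dm³.
Both paths are first order in A, so the instantaneous fraction to D is constant: dC_D/d(−C_A) = k₁/(k₁+k₂) = 0.1498.
C_D = 0.1498·(C_{A0}−C_A) = 0.1498×3.262 = 0.489 mol/dm³.
Y_D = C_D/C_{A0} = 0.4886/3.62 = 0.135.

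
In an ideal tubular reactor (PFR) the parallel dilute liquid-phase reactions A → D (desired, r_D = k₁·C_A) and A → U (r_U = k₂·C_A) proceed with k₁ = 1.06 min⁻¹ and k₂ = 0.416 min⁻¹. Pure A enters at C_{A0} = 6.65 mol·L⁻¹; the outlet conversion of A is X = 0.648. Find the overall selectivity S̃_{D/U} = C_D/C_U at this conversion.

2.55

C_A = C_{A0}(1−X) = 2.341 mol·L⁻¹.
Both paths are first order in A, so the instantaneous fraction to D is constant: dC_D/d(−C_A) = k₁/(k₁+k₂) = 0.7182.
C_D = 0.7182·(C_{A0}−C_A) = 0.7182×4.309 = 3.09 mol·L⁻¹.
C_U = (C_{A0}−C_A)−C_D = 1.215 mol·L⁻¹; S̃_{D/U} = 3.095/1.215 = 2.55.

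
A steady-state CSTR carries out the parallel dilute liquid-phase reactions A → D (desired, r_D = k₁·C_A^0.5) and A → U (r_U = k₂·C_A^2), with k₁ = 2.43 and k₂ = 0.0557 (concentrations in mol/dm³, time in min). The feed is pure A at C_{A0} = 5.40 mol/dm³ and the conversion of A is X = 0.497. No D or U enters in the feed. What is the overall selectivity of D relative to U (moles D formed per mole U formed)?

Exit C_A = C_{A0}(1−X) = 5.40×0.503 = 2.716 mol/dm³.
Rates in a CSTR are evaluated at the outlet concentration: r_D = 2.43×2.716^0.5 = 4.005, r_U = 0.0557×2.716^2 = 0.4109.
Overall selectivity = C_D/C_U = r_Dτ/(r_Uτ) = r_D/r_U = 9.75.

9.75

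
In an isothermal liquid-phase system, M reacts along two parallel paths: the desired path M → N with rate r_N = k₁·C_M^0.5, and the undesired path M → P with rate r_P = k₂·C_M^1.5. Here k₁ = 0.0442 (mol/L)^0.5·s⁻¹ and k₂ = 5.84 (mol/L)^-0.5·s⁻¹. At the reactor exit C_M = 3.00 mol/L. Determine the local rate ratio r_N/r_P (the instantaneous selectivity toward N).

0.00252

S_{N/P} = r_N/r_P = (k₁·C_M^0.5)/(k₂·C_M^1.5) = (k₁/k₂)·C_M⁻¹.
= (0.0442×3.000^0.5) / (5.84×3.000^1.5) = 0.07656/30.35 = 0.00252.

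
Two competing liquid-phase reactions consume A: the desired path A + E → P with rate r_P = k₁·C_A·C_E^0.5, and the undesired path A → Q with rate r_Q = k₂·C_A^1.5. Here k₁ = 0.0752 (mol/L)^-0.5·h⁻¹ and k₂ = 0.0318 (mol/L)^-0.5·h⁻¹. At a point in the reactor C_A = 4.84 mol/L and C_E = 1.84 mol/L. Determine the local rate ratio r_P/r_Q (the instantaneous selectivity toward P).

S_{P/Q} = r_P/r_Q = (k₁·C_A·C_E^0.5)/(k₂·C_A^1.5) = (k₁/k₂)·C_A^-0.5·C_E^0.5.
= (0.0752×4.840×1.840^0.5) / (0.0318×4.840^1.5) = 0.4937/0.3386 = 1.46.
The undesired path is higher order in A, so low C_A (CSTR or dilute feed) favours P.

1.46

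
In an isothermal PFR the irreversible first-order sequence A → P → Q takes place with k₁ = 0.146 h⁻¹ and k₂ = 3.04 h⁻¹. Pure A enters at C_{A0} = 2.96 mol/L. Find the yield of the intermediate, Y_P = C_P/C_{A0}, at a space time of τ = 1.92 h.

0.0380

Solving the coupled first-order balances gives C_P(τ) = [k₁/(k₂−k₁)]·C_{A0}·(e^(−k₁τ) − e^(−k₂τ)).
e^(−k₁τ) = e^(−0.146×1.92) = e^(−0.2803) = 0.7555; e^(−k₂τ) = e^(−5.837) = 0.002918.
C_P = 0.146×2.96/(3.04−0.146) × (0.7555−0.002918) = 0.1493×0.7526 = 0.1124 mol/L.
Y_P = C_P/C_{A0} = 0.1124/2.96 = 0.0380.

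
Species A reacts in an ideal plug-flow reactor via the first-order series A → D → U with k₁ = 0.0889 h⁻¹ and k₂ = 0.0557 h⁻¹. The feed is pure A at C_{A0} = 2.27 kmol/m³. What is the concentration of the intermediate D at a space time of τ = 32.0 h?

Solving the coupled first-order balances gives C_D(τ) = [k₁/(k₂−k₁)]·C_{A0}·(e^(−k₁τ) − e^(−k₂τ)).
e^(−k₁τ) = e^(−0.0889×32.0) = e^(−2.845) = 0.05815; e^(−k₂τ) = e^(−1.782) = 0.1682.
C_D = 0.0889×2.27/(0.0557−0.0889) × (0.05815−0.1682) = (-6.078)×(-0.1101) = 0.6692 kmol/m³.

0.669 kmol/m³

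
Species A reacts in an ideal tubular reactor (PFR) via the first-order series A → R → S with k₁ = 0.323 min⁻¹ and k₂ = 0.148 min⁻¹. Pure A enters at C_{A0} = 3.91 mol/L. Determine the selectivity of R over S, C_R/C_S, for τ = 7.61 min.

Solving the coupled first-order balances gives C_R(τ) = [k₁/(k₂−k₁)]·C_{A0}·(e^(−k₁τ) − e^(−k₂τ)).
e^(−k₁τ) = e^(−0.323×7.61) = e^(−2.458) = 0.08560; e^(−k₂τ) = e^(−1.126) = 0.3242.
C_R = 0.323×3.91/(0.148−0.323) × (0.08560−0.3242) = (-7.217)×(-0.2386) = 1.722 mol/L.
C_A = C_{A0}e^(−k₁τ) = 0.3347 mol/L, so C_S = C_{A0}−C_A−C_R = 1.853 mol/L; C_R/C_S = 0.929.

0.929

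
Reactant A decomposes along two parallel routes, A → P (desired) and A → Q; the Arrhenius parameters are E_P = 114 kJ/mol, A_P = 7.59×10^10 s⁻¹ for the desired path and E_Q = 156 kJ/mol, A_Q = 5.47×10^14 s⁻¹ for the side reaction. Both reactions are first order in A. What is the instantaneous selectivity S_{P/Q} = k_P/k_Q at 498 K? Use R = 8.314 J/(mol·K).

3.53

k_P/k_Q = (A_P/A_Q)·exp[−(E_P−E_Q)/(RT)] = (A_P/A_Q)·exp[(E_Q−E_P)/(RT)].
(E_Q−E_P)/(RT) = (156−114)×10³/(8.314×498) = 42000/4140 = 10.14.
k_P/k_Q = (7.59×10^10/5.47×10^14)·exp(10.14) = 1.388×10^-4 × 25438 = 3.53.
Since E_P < E_Q, lowering the temperature improves selectivity toward P.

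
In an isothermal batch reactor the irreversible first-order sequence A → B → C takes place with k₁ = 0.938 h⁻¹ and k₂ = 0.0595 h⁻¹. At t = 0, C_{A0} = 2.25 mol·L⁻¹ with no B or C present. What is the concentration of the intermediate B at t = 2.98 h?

Solving the coupled first-order balances gives C_B(t) = [k₁/(k₂−k₁)]·C_{A0}·(e^(−k₁t) − e^(−k₂t)).
e^(−k₁t) = e^(−0.938×2.98) = e^(−2.795) = 0.06110; e^(−k₂t) = e^(−0.1773) = 0.8375.
C_B = 0.938×2.25/(0.0595−0.938) × (0.06110−0.8375) = (-2.402)×(-0.7764) = 1.865 mol·L⁻¹.

1.87 mol·L⁻¹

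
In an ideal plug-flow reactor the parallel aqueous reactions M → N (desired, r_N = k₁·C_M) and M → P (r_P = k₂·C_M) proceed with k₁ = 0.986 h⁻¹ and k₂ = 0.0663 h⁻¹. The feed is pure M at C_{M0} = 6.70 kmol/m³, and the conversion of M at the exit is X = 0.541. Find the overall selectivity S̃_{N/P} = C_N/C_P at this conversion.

C_M = C_{M0}(1−X) = 3.075 kmol/m³.
Both paths are first order in M, so the instantaneous fraction to N is constant: dC_N/d(−C_M) = k₁/(k₁+k₂) = 0.9370.
C_N = 0.9370·(C_{M0}−C_M) = 0.9370×3.625 = 3.40 kmol/m³.
C_P = (C_{M0}−C_M)−C_N = 0.2284 kmol/m³; S̃_{N/P} = 3.396/0.2284 = 14.9.

14.9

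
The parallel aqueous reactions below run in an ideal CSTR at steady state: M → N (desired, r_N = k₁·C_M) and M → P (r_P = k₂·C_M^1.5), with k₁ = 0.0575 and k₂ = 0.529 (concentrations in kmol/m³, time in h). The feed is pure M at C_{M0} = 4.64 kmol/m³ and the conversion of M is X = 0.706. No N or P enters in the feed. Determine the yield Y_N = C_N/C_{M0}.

0.0601

Exit C_M = C_{M0}(1−X) = 4.64×0.294 = 1.364 kmol/m³.
A CSTR operates uniformly at the exit composition, giving r_N = 0.07844 and r_P = 0.8429 (each k·C_M^n at C_M = 1.364).
Fraction of consumed M going to N: r_N/(r_N+r_P) = 0.08514.
C_N = 0.08514·C_{M0}·X = 0.08514×4.64×0.706 = 0.279 kmol/m³; Y_N = C_N/C_{M0} = 0.0601.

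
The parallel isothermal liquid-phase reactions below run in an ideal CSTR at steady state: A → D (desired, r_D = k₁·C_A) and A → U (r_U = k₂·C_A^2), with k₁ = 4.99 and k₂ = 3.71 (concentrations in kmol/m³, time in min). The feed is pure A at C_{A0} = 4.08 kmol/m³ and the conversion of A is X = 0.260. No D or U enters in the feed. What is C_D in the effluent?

Exit C_A = C_{A0}(1−X) = 4.08×0.740 = 3.019 kmol/m³.
A CSTR operates uniformly at the exit composition, giving r_D = 15.07 and r_U = 33.82 (each k·C_A^n at C_A = 3.019).
Fraction of consumed A going to D: r_D/(r_D+r_U) = 0.3082.
C_D = 0.3082·C_{A0}·X = 0.3082×4.08×0.260 = 0.327 kmol/m³.

0.327 kmol/m³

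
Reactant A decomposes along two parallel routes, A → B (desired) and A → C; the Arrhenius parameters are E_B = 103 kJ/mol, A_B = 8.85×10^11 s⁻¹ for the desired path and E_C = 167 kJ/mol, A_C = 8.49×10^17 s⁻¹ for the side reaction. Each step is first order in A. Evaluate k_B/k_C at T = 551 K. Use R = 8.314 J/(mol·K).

1.22

With equal orders, S_{B/C} = k_B/k_C = (A_B/A_C)·exp[(E_C−E_B)/(RT)].
(E_C−E_B)/(RT) = (167−103)×10³/(8.314×551) = 64000/4581 = 13.97.
k_B/k_C = (8.85×10^11/8.49×10^17)·exp(13.97) = 1.042×10^-6 × 1.168×10^6 = 1.22.
Since E_B < E_C, lowering the temperature improves selectivity toward B.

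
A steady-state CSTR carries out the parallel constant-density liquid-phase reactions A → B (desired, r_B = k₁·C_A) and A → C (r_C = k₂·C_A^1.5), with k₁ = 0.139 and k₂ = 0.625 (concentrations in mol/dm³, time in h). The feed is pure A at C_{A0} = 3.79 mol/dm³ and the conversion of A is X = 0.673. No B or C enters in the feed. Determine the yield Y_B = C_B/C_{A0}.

0.112

Exit C_A = C_{A0}(1−X) = 3.79×0.327 = 1.239 mol/dm³.
In a CSTR the entire volume is at exit conditions, so r_B = 0.139×1.239 = 0.1723 and r_C = 0.625×1.239^1.5 = 0.8623.
Fraction of consumed A going to B: r_B/(r_B+r_C) = 0.1665.
C_B = 0.1665·C_{A0}·X = 0.1665×3.79×0.673 = 0.425 mol/dm³; Y_B = C_B/C_{A0} = 0.112.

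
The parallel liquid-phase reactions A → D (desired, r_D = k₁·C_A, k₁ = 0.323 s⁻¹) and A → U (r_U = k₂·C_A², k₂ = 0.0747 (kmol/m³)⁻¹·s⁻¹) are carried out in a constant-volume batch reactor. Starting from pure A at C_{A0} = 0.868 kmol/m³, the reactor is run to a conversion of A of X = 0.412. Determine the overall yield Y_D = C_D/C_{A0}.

0.356

C_A = C_{A0}(1−X) = 0.5104 kmol/m³.
Along a PFR/batch, dC_D/dC_A = −r_D/(r_D+r_U) = −k₁/(k₁+k₂·C_A).
Integrating from C_{A0} to C_A: C_D = (0.323/0.0747)·ln[(0.323+0.0747·0.868)/(0.323+0.0747·0.510)] = 4.324·ln(0.3878/0.3611) = 0.3086 kmol/m³.
Y_D = C_D/C_{A0} = 0.3086/0.868 = 0.356.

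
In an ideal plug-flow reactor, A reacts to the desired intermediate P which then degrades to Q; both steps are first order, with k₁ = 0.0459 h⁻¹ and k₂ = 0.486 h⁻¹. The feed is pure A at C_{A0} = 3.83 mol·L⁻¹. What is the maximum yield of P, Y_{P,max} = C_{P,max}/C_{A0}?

0.0738

At the optimum, C_{P,max}/C_{A0} = (k₁/k₂)^[k₂/(k₂−k₁)].
= (0.0459/0.486)^(0.486/(0.486−0.0459)) = (0.09444)^(1.104) = 0.07384.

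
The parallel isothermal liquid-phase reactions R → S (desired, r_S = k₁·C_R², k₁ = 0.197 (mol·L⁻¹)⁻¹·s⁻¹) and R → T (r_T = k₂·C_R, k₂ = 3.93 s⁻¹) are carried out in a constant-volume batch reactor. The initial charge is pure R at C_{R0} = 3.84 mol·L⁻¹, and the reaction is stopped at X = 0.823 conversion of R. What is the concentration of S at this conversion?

C_R = C_{R0}(1−X) = 0.6797 mol·L⁻¹.
Along a PFR/batch, dC_T/dC_R = −r_T/(r_S+r_T) = −k₂/(k₂+k₁·C_R).
Integrating from C_{R0} to C_R: C_T = (3.93/0.197)·ln[(3.93+0.197·3.84)/(3.93+0.197·0.680)] = 19.95·ln(4.686/4.064) = 2.844 mol·L⁻¹.
Then C_S = (C_{R0}−C_R) − C_T = 3.160 − 2.844 = 0.3168 mol·L⁻¹.

0.317 mol·L⁻¹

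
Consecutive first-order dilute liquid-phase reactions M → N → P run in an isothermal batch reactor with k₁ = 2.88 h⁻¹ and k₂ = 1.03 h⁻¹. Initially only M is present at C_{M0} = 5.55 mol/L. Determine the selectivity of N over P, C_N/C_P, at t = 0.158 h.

For first-order series with pure M initially, C_N(t) = k₁C_{M0}/(k₂−k₁)·(e^(−k₁t) − e^(−k₂t)).
e^(−k₁t) = e^(−2.88×0.158) = e^(−0.4550) = 0.6344; e^(−k₂t) = e^(−0.1627) = 0.8498.
C_N = 2.88×5.55/(1.03−2.88) × (0.6344−0.8498) = (-8.640)×(-0.2154) = 1.861 mol/L.
C_M = C_{M0}e^(−k₁t) = 3.521 mol/L, so C_P = C_{M0}−C_M−C_N = 0.1680 mol/L; C_N/C_P = 11.1.

11.1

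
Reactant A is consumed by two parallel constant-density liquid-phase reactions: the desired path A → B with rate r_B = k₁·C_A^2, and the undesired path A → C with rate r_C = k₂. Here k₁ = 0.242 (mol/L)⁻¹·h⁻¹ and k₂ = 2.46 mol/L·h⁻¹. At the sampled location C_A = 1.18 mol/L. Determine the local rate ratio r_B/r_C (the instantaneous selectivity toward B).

0.137

S_{B/C} = r_B/r_C = (k₁·C_A^2)/(k₂) = (k₁/k₂)·C_A^2.
= (0.242×1.180^2) / (2.46) = 0.3370/2.460 = 0.137.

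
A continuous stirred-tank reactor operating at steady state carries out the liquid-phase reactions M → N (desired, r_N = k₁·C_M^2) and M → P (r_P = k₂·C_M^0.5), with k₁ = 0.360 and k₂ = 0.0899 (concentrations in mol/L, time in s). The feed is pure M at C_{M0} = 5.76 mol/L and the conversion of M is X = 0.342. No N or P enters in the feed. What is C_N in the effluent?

Exit C_M = C_{M0}(1−X) = 5.76×0.658 = 3.790 mol/L.
A CSTR operates uniformly at the exit composition, giving r_N = 5.171 and r_P = 0.1750 (each k·C_M^n at C_M = 3.790).
Fraction of consumed M going to N: r_N/(r_N+r_P) = 0.9673.
C_N = 0.9673·C_{M0}·X = 0.9673×5.76×0.342 = 1.91 mol/L.

1.91 mol/L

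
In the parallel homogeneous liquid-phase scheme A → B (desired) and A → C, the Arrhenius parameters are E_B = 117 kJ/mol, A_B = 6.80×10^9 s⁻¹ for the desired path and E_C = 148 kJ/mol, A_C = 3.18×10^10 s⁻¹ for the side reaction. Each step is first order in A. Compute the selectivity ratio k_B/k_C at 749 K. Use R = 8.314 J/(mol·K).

k_B/k_C = (A_B/A_C)·exp[−(E_B−E_C)/(RT)] = (A_B/A_C)·exp[(E_C−E_B)/(RT)].
(E_C−E_B)/(RT) = (148−117)×10³/(8.314×749) = 31000/6227 = 4.978.
k_B/k_C = (6.80×10^9/3.18×10^10)·exp(4.978) = 0.2138 × 145.2 = 31.1.
Since E_B < E_C, lowering the temperature improves selectivity toward B.

31.1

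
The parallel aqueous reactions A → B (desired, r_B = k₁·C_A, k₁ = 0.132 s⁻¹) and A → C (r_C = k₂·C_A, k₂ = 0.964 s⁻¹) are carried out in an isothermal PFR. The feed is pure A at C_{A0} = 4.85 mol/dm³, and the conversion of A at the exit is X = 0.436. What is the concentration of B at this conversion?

0.255 mol/dm³

C_A = C_{A0}(1−X) = 2.735 mol/dm³.
Both paths are first order in A, so the instantaneous fraction to B is constant: dC_B/d(−C_A) = k₁/(k₁+k₂) = 0.1204.
C_B = 0.1204·(C_{A0}−C_A) = 0.1204×2.115 = 0.255 mol/dm³.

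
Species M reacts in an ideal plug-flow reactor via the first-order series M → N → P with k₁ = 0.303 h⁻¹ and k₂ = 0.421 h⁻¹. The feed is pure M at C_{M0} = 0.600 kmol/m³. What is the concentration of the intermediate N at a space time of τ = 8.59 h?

0.0727 kmol/m³

For first-order series with pure M initially, C_N(τ) = k₁C_{M0}/(k₂−k₁)·(e^(−k₁τ) − e^(−k₂τ)).
e^(−k₁τ) = e^(−0.303×8.59) = e^(−2.603) = 0.07407; e^(−k₂τ) = e^(−3.616) = 0.02688.
C_N = 0.303×0.600/(0.421−0.303) × (0.07407−0.02688) = 1.541×0.04719 = 0.07270 kmol/m³.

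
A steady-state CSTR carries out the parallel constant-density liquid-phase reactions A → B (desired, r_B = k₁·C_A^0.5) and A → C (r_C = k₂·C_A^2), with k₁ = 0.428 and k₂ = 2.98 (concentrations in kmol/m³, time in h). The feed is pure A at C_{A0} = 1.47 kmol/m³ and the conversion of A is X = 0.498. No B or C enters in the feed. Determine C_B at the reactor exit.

0.135 kmol/m³

Exit C_A = C_{A0}(1−X) = 1.47×0.502 = 0.7379 kmol/m³.
In a CSTR the entire volume is at exit conditions, so r_B = 0.428×0.7379^0.5 = 0.3677 and r_C = 2.98×0.7379^2 = 1.623.
Fraction of consumed A going to B: r_B/(r_B+r_C) = 0.1847.
C_B = 0.1847·C_{A0}·X = 0.1847×1.47×0.498 = 0.135 kmol/m³.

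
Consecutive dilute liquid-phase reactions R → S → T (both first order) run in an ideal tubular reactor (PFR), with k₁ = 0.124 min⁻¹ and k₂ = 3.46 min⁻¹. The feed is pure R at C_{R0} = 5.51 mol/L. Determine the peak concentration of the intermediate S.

0.174 mol/L

For a first-order series the maximum intermediate yield is C_{S,max}/C_{R0} = (k₁/k₂)^[k₂/(k₂−k₁)].
= (0.124/3.46)^(3.46/(3.46−0.124)) = (0.03584)^(1.037) = 0.03167.
C_{S,max} = 0.03167×5.51 = 0.174 mol/L.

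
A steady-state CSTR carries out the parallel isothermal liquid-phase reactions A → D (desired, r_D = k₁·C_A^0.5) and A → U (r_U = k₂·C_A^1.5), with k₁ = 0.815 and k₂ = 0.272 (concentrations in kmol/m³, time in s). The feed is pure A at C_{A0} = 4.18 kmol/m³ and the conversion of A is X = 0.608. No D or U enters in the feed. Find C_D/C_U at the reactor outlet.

Exit C_A = C_{A0}(1−X) = 4.18×0.392 = 1.639 kmol/m³.
In a CSTR the entire volume is at exit conditions, so r_D = 0.815×1.639^0.5 = 1.043 and r_U = 0.272×1.639^1.5 = 0.5705.
Overall selectivity = C_D/C_U = r_Dτ/(r_Uτ) = r_D/r_U = 1.83.

1.83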